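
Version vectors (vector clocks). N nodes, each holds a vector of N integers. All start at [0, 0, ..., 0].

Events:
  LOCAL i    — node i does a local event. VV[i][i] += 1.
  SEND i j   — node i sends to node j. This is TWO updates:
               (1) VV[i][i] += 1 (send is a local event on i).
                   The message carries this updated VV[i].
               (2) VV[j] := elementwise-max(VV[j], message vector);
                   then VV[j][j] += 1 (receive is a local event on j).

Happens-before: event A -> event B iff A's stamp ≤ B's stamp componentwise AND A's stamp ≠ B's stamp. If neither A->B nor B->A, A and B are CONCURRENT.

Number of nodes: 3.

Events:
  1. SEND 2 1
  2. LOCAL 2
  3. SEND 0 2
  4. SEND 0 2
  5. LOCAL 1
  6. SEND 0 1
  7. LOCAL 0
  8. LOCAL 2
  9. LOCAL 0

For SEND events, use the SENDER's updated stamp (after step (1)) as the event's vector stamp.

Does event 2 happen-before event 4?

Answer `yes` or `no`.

Initial: VV[0]=[0, 0, 0]
Initial: VV[1]=[0, 0, 0]
Initial: VV[2]=[0, 0, 0]
Event 1: SEND 2->1: VV[2][2]++ -> VV[2]=[0, 0, 1], msg_vec=[0, 0, 1]; VV[1]=max(VV[1],msg_vec) then VV[1][1]++ -> VV[1]=[0, 1, 1]
Event 2: LOCAL 2: VV[2][2]++ -> VV[2]=[0, 0, 2]
Event 3: SEND 0->2: VV[0][0]++ -> VV[0]=[1, 0, 0], msg_vec=[1, 0, 0]; VV[2]=max(VV[2],msg_vec) then VV[2][2]++ -> VV[2]=[1, 0, 3]
Event 4: SEND 0->2: VV[0][0]++ -> VV[0]=[2, 0, 0], msg_vec=[2, 0, 0]; VV[2]=max(VV[2],msg_vec) then VV[2][2]++ -> VV[2]=[2, 0, 4]
Event 5: LOCAL 1: VV[1][1]++ -> VV[1]=[0, 2, 1]
Event 6: SEND 0->1: VV[0][0]++ -> VV[0]=[3, 0, 0], msg_vec=[3, 0, 0]; VV[1]=max(VV[1],msg_vec) then VV[1][1]++ -> VV[1]=[3, 3, 1]
Event 7: LOCAL 0: VV[0][0]++ -> VV[0]=[4, 0, 0]
Event 8: LOCAL 2: VV[2][2]++ -> VV[2]=[2, 0, 5]
Event 9: LOCAL 0: VV[0][0]++ -> VV[0]=[5, 0, 0]
Event 2 stamp: [0, 0, 2]
Event 4 stamp: [2, 0, 0]
[0, 0, 2] <= [2, 0, 0]? False. Equal? False. Happens-before: False

Answer: no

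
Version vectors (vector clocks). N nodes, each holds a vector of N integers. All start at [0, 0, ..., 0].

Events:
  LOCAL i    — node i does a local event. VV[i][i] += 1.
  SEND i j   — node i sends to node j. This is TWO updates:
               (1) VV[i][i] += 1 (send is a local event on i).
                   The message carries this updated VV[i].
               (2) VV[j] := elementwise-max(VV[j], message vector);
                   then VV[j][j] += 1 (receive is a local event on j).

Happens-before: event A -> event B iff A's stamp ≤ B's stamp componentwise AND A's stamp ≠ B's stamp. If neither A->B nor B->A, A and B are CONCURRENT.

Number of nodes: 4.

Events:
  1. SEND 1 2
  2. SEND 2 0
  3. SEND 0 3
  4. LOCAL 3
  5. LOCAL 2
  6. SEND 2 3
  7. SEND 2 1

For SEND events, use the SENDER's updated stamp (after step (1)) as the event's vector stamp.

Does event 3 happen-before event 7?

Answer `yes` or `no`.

Answer: no

Derivation:
Initial: VV[0]=[0, 0, 0, 0]
Initial: VV[1]=[0, 0, 0, 0]
Initial: VV[2]=[0, 0, 0, 0]
Initial: VV[3]=[0, 0, 0, 0]
Event 1: SEND 1->2: VV[1][1]++ -> VV[1]=[0, 1, 0, 0], msg_vec=[0, 1, 0, 0]; VV[2]=max(VV[2],msg_vec) then VV[2][2]++ -> VV[2]=[0, 1, 1, 0]
Event 2: SEND 2->0: VV[2][2]++ -> VV[2]=[0, 1, 2, 0], msg_vec=[0, 1, 2, 0]; VV[0]=max(VV[0],msg_vec) then VV[0][0]++ -> VV[0]=[1, 1, 2, 0]
Event 3: SEND 0->3: VV[0][0]++ -> VV[0]=[2, 1, 2, 0], msg_vec=[2, 1, 2, 0]; VV[3]=max(VV[3],msg_vec) then VV[3][3]++ -> VV[3]=[2, 1, 2, 1]
Event 4: LOCAL 3: VV[3][3]++ -> VV[3]=[2, 1, 2, 2]
Event 5: LOCAL 2: VV[2][2]++ -> VV[2]=[0, 1, 3, 0]
Event 6: SEND 2->3: VV[2][2]++ -> VV[2]=[0, 1, 4, 0], msg_vec=[0, 1, 4, 0]; VV[3]=max(VV[3],msg_vec) then VV[3][3]++ -> VV[3]=[2, 1, 4, 3]
Event 7: SEND 2->1: VV[2][2]++ -> VV[2]=[0, 1, 5, 0], msg_vec=[0, 1, 5, 0]; VV[1]=max(VV[1],msg_vec) then VV[1][1]++ -> VV[1]=[0, 2, 5, 0]
Event 3 stamp: [2, 1, 2, 0]
Event 7 stamp: [0, 1, 5, 0]
[2, 1, 2, 0] <= [0, 1, 5, 0]? False. Equal? False. Happens-before: False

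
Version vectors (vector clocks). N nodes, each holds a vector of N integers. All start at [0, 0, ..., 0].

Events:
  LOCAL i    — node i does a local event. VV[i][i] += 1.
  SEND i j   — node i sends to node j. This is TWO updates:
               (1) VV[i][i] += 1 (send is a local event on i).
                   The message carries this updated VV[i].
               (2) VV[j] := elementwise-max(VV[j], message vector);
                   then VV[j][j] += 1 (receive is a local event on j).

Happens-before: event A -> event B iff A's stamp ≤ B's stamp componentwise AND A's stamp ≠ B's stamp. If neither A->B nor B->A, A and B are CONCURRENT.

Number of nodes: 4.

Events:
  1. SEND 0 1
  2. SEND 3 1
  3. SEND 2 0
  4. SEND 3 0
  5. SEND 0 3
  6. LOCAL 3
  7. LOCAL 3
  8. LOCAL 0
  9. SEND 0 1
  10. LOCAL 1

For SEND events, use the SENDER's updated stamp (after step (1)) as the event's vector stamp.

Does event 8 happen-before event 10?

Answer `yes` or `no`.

Answer: yes

Derivation:
Initial: VV[0]=[0, 0, 0, 0]
Initial: VV[1]=[0, 0, 0, 0]
Initial: VV[2]=[0, 0, 0, 0]
Initial: VV[3]=[0, 0, 0, 0]
Event 1: SEND 0->1: VV[0][0]++ -> VV[0]=[1, 0, 0, 0], msg_vec=[1, 0, 0, 0]; VV[1]=max(VV[1],msg_vec) then VV[1][1]++ -> VV[1]=[1, 1, 0, 0]
Event 2: SEND 3->1: VV[3][3]++ -> VV[3]=[0, 0, 0, 1], msg_vec=[0, 0, 0, 1]; VV[1]=max(VV[1],msg_vec) then VV[1][1]++ -> VV[1]=[1, 2, 0, 1]
Event 3: SEND 2->0: VV[2][2]++ -> VV[2]=[0, 0, 1, 0], msg_vec=[0, 0, 1, 0]; VV[0]=max(VV[0],msg_vec) then VV[0][0]++ -> VV[0]=[2, 0, 1, 0]
Event 4: SEND 3->0: VV[3][3]++ -> VV[3]=[0, 0, 0, 2], msg_vec=[0, 0, 0, 2]; VV[0]=max(VV[0],msg_vec) then VV[0][0]++ -> VV[0]=[3, 0, 1, 2]
Event 5: SEND 0->3: VV[0][0]++ -> VV[0]=[4, 0, 1, 2], msg_vec=[4, 0, 1, 2]; VV[3]=max(VV[3],msg_vec) then VV[3][3]++ -> VV[3]=[4, 0, 1, 3]
Event 6: LOCAL 3: VV[3][3]++ -> VV[3]=[4, 0, 1, 4]
Event 7: LOCAL 3: VV[3][3]++ -> VV[3]=[4, 0, 1, 5]
Event 8: LOCAL 0: VV[0][0]++ -> VV[0]=[5, 0, 1, 2]
Event 9: SEND 0->1: VV[0][0]++ -> VV[0]=[6, 0, 1, 2], msg_vec=[6, 0, 1, 2]; VV[1]=max(VV[1],msg_vec) then VV[1][1]++ -> VV[1]=[6, 3, 1, 2]
Event 10: LOCAL 1: VV[1][1]++ -> VV[1]=[6, 4, 1, 2]
Event 8 stamp: [5, 0, 1, 2]
Event 10 stamp: [6, 4, 1, 2]
[5, 0, 1, 2] <= [6, 4, 1, 2]? True. Equal? False. Happens-before: True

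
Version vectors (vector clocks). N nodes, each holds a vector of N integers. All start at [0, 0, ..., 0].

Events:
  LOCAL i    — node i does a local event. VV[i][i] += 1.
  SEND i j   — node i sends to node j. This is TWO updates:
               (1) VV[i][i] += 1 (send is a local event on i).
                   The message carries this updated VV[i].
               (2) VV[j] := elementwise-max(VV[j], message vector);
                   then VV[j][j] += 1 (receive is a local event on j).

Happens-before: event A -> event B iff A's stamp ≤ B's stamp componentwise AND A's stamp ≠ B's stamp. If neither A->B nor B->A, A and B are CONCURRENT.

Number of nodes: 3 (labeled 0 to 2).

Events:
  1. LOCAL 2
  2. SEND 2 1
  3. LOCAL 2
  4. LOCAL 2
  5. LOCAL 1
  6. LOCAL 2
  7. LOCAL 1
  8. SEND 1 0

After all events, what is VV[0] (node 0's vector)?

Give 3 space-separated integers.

Answer: 1 4 2

Derivation:
Initial: VV[0]=[0, 0, 0]
Initial: VV[1]=[0, 0, 0]
Initial: VV[2]=[0, 0, 0]
Event 1: LOCAL 2: VV[2][2]++ -> VV[2]=[0, 0, 1]
Event 2: SEND 2->1: VV[2][2]++ -> VV[2]=[0, 0, 2], msg_vec=[0, 0, 2]; VV[1]=max(VV[1],msg_vec) then VV[1][1]++ -> VV[1]=[0, 1, 2]
Event 3: LOCAL 2: VV[2][2]++ -> VV[2]=[0, 0, 3]
Event 4: LOCAL 2: VV[2][2]++ -> VV[2]=[0, 0, 4]
Event 5: LOCAL 1: VV[1][1]++ -> VV[1]=[0, 2, 2]
Event 6: LOCAL 2: VV[2][2]++ -> VV[2]=[0, 0, 5]
Event 7: LOCAL 1: VV[1][1]++ -> VV[1]=[0, 3, 2]
Event 8: SEND 1->0: VV[1][1]++ -> VV[1]=[0, 4, 2], msg_vec=[0, 4, 2]; VV[0]=max(VV[0],msg_vec) then VV[0][0]++ -> VV[0]=[1, 4, 2]
Final vectors: VV[0]=[1, 4, 2]; VV[1]=[0, 4, 2]; VV[2]=[0, 0, 5]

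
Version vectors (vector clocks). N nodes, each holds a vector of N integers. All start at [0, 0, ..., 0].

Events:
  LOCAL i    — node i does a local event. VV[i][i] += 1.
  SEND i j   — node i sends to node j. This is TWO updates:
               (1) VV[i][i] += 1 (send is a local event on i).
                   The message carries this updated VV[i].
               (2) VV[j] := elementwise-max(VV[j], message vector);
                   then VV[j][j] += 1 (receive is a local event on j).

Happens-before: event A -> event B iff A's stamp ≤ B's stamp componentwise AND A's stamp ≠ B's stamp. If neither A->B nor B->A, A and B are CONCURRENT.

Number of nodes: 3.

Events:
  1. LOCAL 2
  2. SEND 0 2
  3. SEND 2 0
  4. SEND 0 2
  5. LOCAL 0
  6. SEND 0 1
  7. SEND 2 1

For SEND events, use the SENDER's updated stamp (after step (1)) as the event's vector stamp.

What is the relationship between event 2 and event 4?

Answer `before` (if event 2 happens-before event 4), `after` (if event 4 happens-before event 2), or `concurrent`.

Initial: VV[0]=[0, 0, 0]
Initial: VV[1]=[0, 0, 0]
Initial: VV[2]=[0, 0, 0]
Event 1: LOCAL 2: VV[2][2]++ -> VV[2]=[0, 0, 1]
Event 2: SEND 0->2: VV[0][0]++ -> VV[0]=[1, 0, 0], msg_vec=[1, 0, 0]; VV[2]=max(VV[2],msg_vec) then VV[2][2]++ -> VV[2]=[1, 0, 2]
Event 3: SEND 2->0: VV[2][2]++ -> VV[2]=[1, 0, 3], msg_vec=[1, 0, 3]; VV[0]=max(VV[0],msg_vec) then VV[0][0]++ -> VV[0]=[2, 0, 3]
Event 4: SEND 0->2: VV[0][0]++ -> VV[0]=[3, 0, 3], msg_vec=[3, 0, 3]; VV[2]=max(VV[2],msg_vec) then VV[2][2]++ -> VV[2]=[3, 0, 4]
Event 5: LOCAL 0: VV[0][0]++ -> VV[0]=[4, 0, 3]
Event 6: SEND 0->1: VV[0][0]++ -> VV[0]=[5, 0, 3], msg_vec=[5, 0, 3]; VV[1]=max(VV[1],msg_vec) then VV[1][1]++ -> VV[1]=[5, 1, 3]
Event 7: SEND 2->1: VV[2][2]++ -> VV[2]=[3, 0, 5], msg_vec=[3, 0, 5]; VV[1]=max(VV[1],msg_vec) then VV[1][1]++ -> VV[1]=[5, 2, 5]
Event 2 stamp: [1, 0, 0]
Event 4 stamp: [3, 0, 3]
[1, 0, 0] <= [3, 0, 3]? True
[3, 0, 3] <= [1, 0, 0]? False
Relation: before

Answer: before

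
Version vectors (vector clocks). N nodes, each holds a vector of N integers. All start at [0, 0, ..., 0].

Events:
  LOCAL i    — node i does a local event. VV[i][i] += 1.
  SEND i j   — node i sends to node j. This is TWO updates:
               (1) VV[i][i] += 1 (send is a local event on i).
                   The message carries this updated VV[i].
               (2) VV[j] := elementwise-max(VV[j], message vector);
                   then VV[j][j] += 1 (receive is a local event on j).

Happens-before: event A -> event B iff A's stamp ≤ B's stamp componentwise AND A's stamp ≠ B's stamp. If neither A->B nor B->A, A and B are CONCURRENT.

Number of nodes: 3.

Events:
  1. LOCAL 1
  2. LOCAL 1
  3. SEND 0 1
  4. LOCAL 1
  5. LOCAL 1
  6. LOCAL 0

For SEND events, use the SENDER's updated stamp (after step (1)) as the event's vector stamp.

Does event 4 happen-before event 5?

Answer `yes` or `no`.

Initial: VV[0]=[0, 0, 0]
Initial: VV[1]=[0, 0, 0]
Initial: VV[2]=[0, 0, 0]
Event 1: LOCAL 1: VV[1][1]++ -> VV[1]=[0, 1, 0]
Event 2: LOCAL 1: VV[1][1]++ -> VV[1]=[0, 2, 0]
Event 3: SEND 0->1: VV[0][0]++ -> VV[0]=[1, 0, 0], msg_vec=[1, 0, 0]; VV[1]=max(VV[1],msg_vec) then VV[1][1]++ -> VV[1]=[1, 3, 0]
Event 4: LOCAL 1: VV[1][1]++ -> VV[1]=[1, 4, 0]
Event 5: LOCAL 1: VV[1][1]++ -> VV[1]=[1, 5, 0]
Event 6: LOCAL 0: VV[0][0]++ -> VV[0]=[2, 0, 0]
Event 4 stamp: [1, 4, 0]
Event 5 stamp: [1, 5, 0]
[1, 4, 0] <= [1, 5, 0]? True. Equal? False. Happens-before: True

Answer: yes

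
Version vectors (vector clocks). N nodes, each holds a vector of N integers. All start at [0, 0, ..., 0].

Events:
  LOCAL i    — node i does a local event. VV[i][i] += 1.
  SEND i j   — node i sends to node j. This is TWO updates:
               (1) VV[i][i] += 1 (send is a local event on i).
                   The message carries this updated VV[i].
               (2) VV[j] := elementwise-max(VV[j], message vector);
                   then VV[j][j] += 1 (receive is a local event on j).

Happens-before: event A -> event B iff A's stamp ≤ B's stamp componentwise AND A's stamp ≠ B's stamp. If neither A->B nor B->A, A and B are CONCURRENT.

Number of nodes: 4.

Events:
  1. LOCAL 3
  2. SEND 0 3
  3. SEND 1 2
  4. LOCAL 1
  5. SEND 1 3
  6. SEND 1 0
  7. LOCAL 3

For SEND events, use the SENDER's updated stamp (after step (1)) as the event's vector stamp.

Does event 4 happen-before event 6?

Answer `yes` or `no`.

Initial: VV[0]=[0, 0, 0, 0]
Initial: VV[1]=[0, 0, 0, 0]
Initial: VV[2]=[0, 0, 0, 0]
Initial: VV[3]=[0, 0, 0, 0]
Event 1: LOCAL 3: VV[3][3]++ -> VV[3]=[0, 0, 0, 1]
Event 2: SEND 0->3: VV[0][0]++ -> VV[0]=[1, 0, 0, 0], msg_vec=[1, 0, 0, 0]; VV[3]=max(VV[3],msg_vec) then VV[3][3]++ -> VV[3]=[1, 0, 0, 2]
Event 3: SEND 1->2: VV[1][1]++ -> VV[1]=[0, 1, 0, 0], msg_vec=[0, 1, 0, 0]; VV[2]=max(VV[2],msg_vec) then VV[2][2]++ -> VV[2]=[0, 1, 1, 0]
Event 4: LOCAL 1: VV[1][1]++ -> VV[1]=[0, 2, 0, 0]
Event 5: SEND 1->3: VV[1][1]++ -> VV[1]=[0, 3, 0, 0], msg_vec=[0, 3, 0, 0]; VV[3]=max(VV[3],msg_vec) then VV[3][3]++ -> VV[3]=[1, 3, 0, 3]
Event 6: SEND 1->0: VV[1][1]++ -> VV[1]=[0, 4, 0, 0], msg_vec=[0, 4, 0, 0]; VV[0]=max(VV[0],msg_vec) then VV[0][0]++ -> VV[0]=[2, 4, 0, 0]
Event 7: LOCAL 3: VV[3][3]++ -> VV[3]=[1, 3, 0, 4]
Event 4 stamp: [0, 2, 0, 0]
Event 6 stamp: [0, 4, 0, 0]
[0, 2, 0, 0] <= [0, 4, 0, 0]? True. Equal? False. Happens-before: True

Answer: yes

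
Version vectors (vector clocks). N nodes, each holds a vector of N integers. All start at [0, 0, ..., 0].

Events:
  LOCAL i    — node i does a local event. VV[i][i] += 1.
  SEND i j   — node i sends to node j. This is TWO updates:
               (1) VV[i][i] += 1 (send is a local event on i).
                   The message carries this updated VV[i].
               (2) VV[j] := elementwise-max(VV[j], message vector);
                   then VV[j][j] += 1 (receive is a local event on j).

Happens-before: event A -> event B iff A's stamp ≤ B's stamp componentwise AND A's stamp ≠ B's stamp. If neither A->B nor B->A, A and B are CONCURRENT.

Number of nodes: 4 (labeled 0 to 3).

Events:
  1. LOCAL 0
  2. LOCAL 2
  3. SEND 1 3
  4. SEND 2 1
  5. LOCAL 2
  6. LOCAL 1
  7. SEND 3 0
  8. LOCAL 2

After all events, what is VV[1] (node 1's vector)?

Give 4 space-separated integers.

Initial: VV[0]=[0, 0, 0, 0]
Initial: VV[1]=[0, 0, 0, 0]
Initial: VV[2]=[0, 0, 0, 0]
Initial: VV[3]=[0, 0, 0, 0]
Event 1: LOCAL 0: VV[0][0]++ -> VV[0]=[1, 0, 0, 0]
Event 2: LOCAL 2: VV[2][2]++ -> VV[2]=[0, 0, 1, 0]
Event 3: SEND 1->3: VV[1][1]++ -> VV[1]=[0, 1, 0, 0], msg_vec=[0, 1, 0, 0]; VV[3]=max(VV[3],msg_vec) then VV[3][3]++ -> VV[3]=[0, 1, 0, 1]
Event 4: SEND 2->1: VV[2][2]++ -> VV[2]=[0, 0, 2, 0], msg_vec=[0, 0, 2, 0]; VV[1]=max(VV[1],msg_vec) then VV[1][1]++ -> VV[1]=[0, 2, 2, 0]
Event 5: LOCAL 2: VV[2][2]++ -> VV[2]=[0, 0, 3, 0]
Event 6: LOCAL 1: VV[1][1]++ -> VV[1]=[0, 3, 2, 0]
Event 7: SEND 3->0: VV[3][3]++ -> VV[3]=[0, 1, 0, 2], msg_vec=[0, 1, 0, 2]; VV[0]=max(VV[0],msg_vec) then VV[0][0]++ -> VV[0]=[2, 1, 0, 2]
Event 8: LOCAL 2: VV[2][2]++ -> VV[2]=[0, 0, 4, 0]
Final vectors: VV[0]=[2, 1, 0, 2]; VV[1]=[0, 3, 2, 0]; VV[2]=[0, 0, 4, 0]; VV[3]=[0, 1, 0, 2]

Answer: 0 3 2 0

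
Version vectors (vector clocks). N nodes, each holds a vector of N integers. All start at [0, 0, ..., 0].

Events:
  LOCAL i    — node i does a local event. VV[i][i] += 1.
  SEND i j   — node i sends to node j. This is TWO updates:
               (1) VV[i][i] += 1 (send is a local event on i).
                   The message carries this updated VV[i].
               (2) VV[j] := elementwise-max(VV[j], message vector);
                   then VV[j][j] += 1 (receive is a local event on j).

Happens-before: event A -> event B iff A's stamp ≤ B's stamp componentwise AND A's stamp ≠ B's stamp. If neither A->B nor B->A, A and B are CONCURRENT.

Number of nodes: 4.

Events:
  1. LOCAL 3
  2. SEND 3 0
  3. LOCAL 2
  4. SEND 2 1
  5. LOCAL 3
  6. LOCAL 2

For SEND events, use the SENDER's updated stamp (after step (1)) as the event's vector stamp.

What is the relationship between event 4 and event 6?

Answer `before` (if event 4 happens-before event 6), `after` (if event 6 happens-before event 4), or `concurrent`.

Initial: VV[0]=[0, 0, 0, 0]
Initial: VV[1]=[0, 0, 0, 0]
Initial: VV[2]=[0, 0, 0, 0]
Initial: VV[3]=[0, 0, 0, 0]
Event 1: LOCAL 3: VV[3][3]++ -> VV[3]=[0, 0, 0, 1]
Event 2: SEND 3->0: VV[3][3]++ -> VV[3]=[0, 0, 0, 2], msg_vec=[0, 0, 0, 2]; VV[0]=max(VV[0],msg_vec) then VV[0][0]++ -> VV[0]=[1, 0, 0, 2]
Event 3: LOCAL 2: VV[2][2]++ -> VV[2]=[0, 0, 1, 0]
Event 4: SEND 2->1: VV[2][2]++ -> VV[2]=[0, 0, 2, 0], msg_vec=[0, 0, 2, 0]; VV[1]=max(VV[1],msg_vec) then VV[1][1]++ -> VV[1]=[0, 1, 2, 0]
Event 5: LOCAL 3: VV[3][3]++ -> VV[3]=[0, 0, 0, 3]
Event 6: LOCAL 2: VV[2][2]++ -> VV[2]=[0, 0, 3, 0]
Event 4 stamp: [0, 0, 2, 0]
Event 6 stamp: [0, 0, 3, 0]
[0, 0, 2, 0] <= [0, 0, 3, 0]? True
[0, 0, 3, 0] <= [0, 0, 2, 0]? False
Relation: before

Answer: before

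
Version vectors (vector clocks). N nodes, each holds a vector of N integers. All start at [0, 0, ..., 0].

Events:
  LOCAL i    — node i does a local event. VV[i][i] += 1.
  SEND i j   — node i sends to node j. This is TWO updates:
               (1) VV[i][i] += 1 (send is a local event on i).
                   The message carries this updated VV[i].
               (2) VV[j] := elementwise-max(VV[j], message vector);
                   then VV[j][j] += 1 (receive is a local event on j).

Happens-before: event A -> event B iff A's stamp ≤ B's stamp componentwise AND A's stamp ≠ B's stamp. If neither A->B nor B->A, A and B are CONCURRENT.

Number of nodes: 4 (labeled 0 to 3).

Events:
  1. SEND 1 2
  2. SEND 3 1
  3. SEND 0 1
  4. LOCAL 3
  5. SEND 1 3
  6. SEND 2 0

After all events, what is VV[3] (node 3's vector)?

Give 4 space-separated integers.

Answer: 1 4 0 3

Derivation:
Initial: VV[0]=[0, 0, 0, 0]
Initial: VV[1]=[0, 0, 0, 0]
Initial: VV[2]=[0, 0, 0, 0]
Initial: VV[3]=[0, 0, 0, 0]
Event 1: SEND 1->2: VV[1][1]++ -> VV[1]=[0, 1, 0, 0], msg_vec=[0, 1, 0, 0]; VV[2]=max(VV[2],msg_vec) then VV[2][2]++ -> VV[2]=[0, 1, 1, 0]
Event 2: SEND 3->1: VV[3][3]++ -> VV[3]=[0, 0, 0, 1], msg_vec=[0, 0, 0, 1]; VV[1]=max(VV[1],msg_vec) then VV[1][1]++ -> VV[1]=[0, 2, 0, 1]
Event 3: SEND 0->1: VV[0][0]++ -> VV[0]=[1, 0, 0, 0], msg_vec=[1, 0, 0, 0]; VV[1]=max(VV[1],msg_vec) then VV[1][1]++ -> VV[1]=[1, 3, 0, 1]
Event 4: LOCAL 3: VV[3][3]++ -> VV[3]=[0, 0, 0, 2]
Event 5: SEND 1->3: VV[1][1]++ -> VV[1]=[1, 4, 0, 1], msg_vec=[1, 4, 0, 1]; VV[3]=max(VV[3],msg_vec) then VV[3][3]++ -> VV[3]=[1, 4, 0, 3]
Event 6: SEND 2->0: VV[2][2]++ -> VV[2]=[0, 1, 2, 0], msg_vec=[0, 1, 2, 0]; VV[0]=max(VV[0],msg_vec) then VV[0][0]++ -> VV[0]=[2, 1, 2, 0]
Final vectors: VV[0]=[2, 1, 2, 0]; VV[1]=[1, 4, 0, 1]; VV[2]=[0, 1, 2, 0]; VV[3]=[1, 4, 0, 3]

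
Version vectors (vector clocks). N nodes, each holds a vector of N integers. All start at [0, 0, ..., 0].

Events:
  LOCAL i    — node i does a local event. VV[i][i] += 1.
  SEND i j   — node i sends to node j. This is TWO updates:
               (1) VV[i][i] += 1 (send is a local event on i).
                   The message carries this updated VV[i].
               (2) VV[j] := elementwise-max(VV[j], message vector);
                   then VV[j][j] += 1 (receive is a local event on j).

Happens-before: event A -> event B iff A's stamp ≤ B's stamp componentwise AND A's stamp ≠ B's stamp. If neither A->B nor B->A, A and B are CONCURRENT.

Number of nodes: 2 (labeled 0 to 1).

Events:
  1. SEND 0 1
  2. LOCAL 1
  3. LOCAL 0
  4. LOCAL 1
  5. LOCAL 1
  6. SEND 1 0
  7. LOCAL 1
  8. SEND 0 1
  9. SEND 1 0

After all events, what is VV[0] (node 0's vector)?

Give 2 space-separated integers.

Answer: 5 8

Derivation:
Initial: VV[0]=[0, 0]
Initial: VV[1]=[0, 0]
Event 1: SEND 0->1: VV[0][0]++ -> VV[0]=[1, 0], msg_vec=[1, 0]; VV[1]=max(VV[1],msg_vec) then VV[1][1]++ -> VV[1]=[1, 1]
Event 2: LOCAL 1: VV[1][1]++ -> VV[1]=[1, 2]
Event 3: LOCAL 0: VV[0][0]++ -> VV[0]=[2, 0]
Event 4: LOCAL 1: VV[1][1]++ -> VV[1]=[1, 3]
Event 5: LOCAL 1: VV[1][1]++ -> VV[1]=[1, 4]
Event 6: SEND 1->0: VV[1][1]++ -> VV[1]=[1, 5], msg_vec=[1, 5]; VV[0]=max(VV[0],msg_vec) then VV[0][0]++ -> VV[0]=[3, 5]
Event 7: LOCAL 1: VV[1][1]++ -> VV[1]=[1, 6]
Event 8: SEND 0->1: VV[0][0]++ -> VV[0]=[4, 5], msg_vec=[4, 5]; VV[1]=max(VV[1],msg_vec) then VV[1][1]++ -> VV[1]=[4, 7]
Event 9: SEND 1->0: VV[1][1]++ -> VV[1]=[4, 8], msg_vec=[4, 8]; VV[0]=max(VV[0],msg_vec) then VV[0][0]++ -> VV[0]=[5, 8]
Final vectors: VV[0]=[5, 8]; VV[1]=[4, 8]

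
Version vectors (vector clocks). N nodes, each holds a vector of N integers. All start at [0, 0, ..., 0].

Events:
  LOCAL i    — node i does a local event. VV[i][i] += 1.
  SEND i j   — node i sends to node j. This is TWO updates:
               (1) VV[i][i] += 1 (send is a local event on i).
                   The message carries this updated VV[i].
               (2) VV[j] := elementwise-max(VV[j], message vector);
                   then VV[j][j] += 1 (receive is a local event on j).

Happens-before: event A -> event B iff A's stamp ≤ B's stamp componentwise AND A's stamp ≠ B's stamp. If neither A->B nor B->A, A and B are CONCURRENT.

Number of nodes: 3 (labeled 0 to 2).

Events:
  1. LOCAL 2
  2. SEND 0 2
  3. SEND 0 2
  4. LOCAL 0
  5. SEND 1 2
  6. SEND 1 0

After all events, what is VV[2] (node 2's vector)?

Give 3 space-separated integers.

Initial: VV[0]=[0, 0, 0]
Initial: VV[1]=[0, 0, 0]
Initial: VV[2]=[0, 0, 0]
Event 1: LOCAL 2: VV[2][2]++ -> VV[2]=[0, 0, 1]
Event 2: SEND 0->2: VV[0][0]++ -> VV[0]=[1, 0, 0], msg_vec=[1, 0, 0]; VV[2]=max(VV[2],msg_vec) then VV[2][2]++ -> VV[2]=[1, 0, 2]
Event 3: SEND 0->2: VV[0][0]++ -> VV[0]=[2, 0, 0], msg_vec=[2, 0, 0]; VV[2]=max(VV[2],msg_vec) then VV[2][2]++ -> VV[2]=[2, 0, 3]
Event 4: LOCAL 0: VV[0][0]++ -> VV[0]=[3, 0, 0]
Event 5: SEND 1->2: VV[1][1]++ -> VV[1]=[0, 1, 0], msg_vec=[0, 1, 0]; VV[2]=max(VV[2],msg_vec) then VV[2][2]++ -> VV[2]=[2, 1, 4]
Event 6: SEND 1->0: VV[1][1]++ -> VV[1]=[0, 2, 0], msg_vec=[0, 2, 0]; VV[0]=max(VV[0],msg_vec) then VV[0][0]++ -> VV[0]=[4, 2, 0]
Final vectors: VV[0]=[4, 2, 0]; VV[1]=[0, 2, 0]; VV[2]=[2, 1, 4]

Answer: 2 1 4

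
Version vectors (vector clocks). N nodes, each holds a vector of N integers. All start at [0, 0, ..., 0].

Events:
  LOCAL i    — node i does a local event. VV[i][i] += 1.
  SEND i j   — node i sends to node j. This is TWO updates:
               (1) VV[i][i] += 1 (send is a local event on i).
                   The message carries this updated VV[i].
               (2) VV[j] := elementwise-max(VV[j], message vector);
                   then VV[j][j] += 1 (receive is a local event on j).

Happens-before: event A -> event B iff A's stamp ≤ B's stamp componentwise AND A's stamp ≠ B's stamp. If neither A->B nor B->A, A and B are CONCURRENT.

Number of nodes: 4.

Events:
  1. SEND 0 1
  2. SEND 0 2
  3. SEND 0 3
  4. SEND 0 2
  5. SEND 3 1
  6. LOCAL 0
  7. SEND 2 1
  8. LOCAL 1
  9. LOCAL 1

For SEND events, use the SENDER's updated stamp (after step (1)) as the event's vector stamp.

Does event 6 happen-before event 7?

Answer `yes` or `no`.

Answer: no

Derivation:
Initial: VV[0]=[0, 0, 0, 0]
Initial: VV[1]=[0, 0, 0, 0]
Initial: VV[2]=[0, 0, 0, 0]
Initial: VV[3]=[0, 0, 0, 0]
Event 1: SEND 0->1: VV[0][0]++ -> VV[0]=[1, 0, 0, 0], msg_vec=[1, 0, 0, 0]; VV[1]=max(VV[1],msg_vec) then VV[1][1]++ -> VV[1]=[1, 1, 0, 0]
Event 2: SEND 0->2: VV[0][0]++ -> VV[0]=[2, 0, 0, 0], msg_vec=[2, 0, 0, 0]; VV[2]=max(VV[2],msg_vec) then VV[2][2]++ -> VV[2]=[2, 0, 1, 0]
Event 3: SEND 0->3: VV[0][0]++ -> VV[0]=[3, 0, 0, 0], msg_vec=[3, 0, 0, 0]; VV[3]=max(VV[3],msg_vec) then VV[3][3]++ -> VV[3]=[3, 0, 0, 1]
Event 4: SEND 0->2: VV[0][0]++ -> VV[0]=[4, 0, 0, 0], msg_vec=[4, 0, 0, 0]; VV[2]=max(VV[2],msg_vec) then VV[2][2]++ -> VV[2]=[4, 0, 2, 0]
Event 5: SEND 3->1: VV[3][3]++ -> VV[3]=[3, 0, 0, 2], msg_vec=[3, 0, 0, 2]; VV[1]=max(VV[1],msg_vec) then VV[1][1]++ -> VV[1]=[3, 2, 0, 2]
Event 6: LOCAL 0: VV[0][0]++ -> VV[0]=[5, 0, 0, 0]
Event 7: SEND 2->1: VV[2][2]++ -> VV[2]=[4, 0, 3, 0], msg_vec=[4, 0, 3, 0]; VV[1]=max(VV[1],msg_vec) then VV[1][1]++ -> VV[1]=[4, 3, 3, 2]
Event 8: LOCAL 1: VV[1][1]++ -> VV[1]=[4, 4, 3, 2]
Event 9: LOCAL 1: VV[1][1]++ -> VV[1]=[4, 5, 3, 2]
Event 6 stamp: [5, 0, 0, 0]
Event 7 stamp: [4, 0, 3, 0]
[5, 0, 0, 0] <= [4, 0, 3, 0]? False. Equal? False. Happens-before: False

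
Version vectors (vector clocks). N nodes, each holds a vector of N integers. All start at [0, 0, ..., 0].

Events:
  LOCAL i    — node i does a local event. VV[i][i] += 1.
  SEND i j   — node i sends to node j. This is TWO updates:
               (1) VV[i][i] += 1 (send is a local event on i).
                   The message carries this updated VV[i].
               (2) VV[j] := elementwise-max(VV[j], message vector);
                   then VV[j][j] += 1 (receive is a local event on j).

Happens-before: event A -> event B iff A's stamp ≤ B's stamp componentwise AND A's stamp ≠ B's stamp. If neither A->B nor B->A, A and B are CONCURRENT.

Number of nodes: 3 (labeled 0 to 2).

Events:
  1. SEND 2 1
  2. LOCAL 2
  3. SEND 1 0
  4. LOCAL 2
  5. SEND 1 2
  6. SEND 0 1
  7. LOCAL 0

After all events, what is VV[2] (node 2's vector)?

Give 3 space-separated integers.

Answer: 0 3 4

Derivation:
Initial: VV[0]=[0, 0, 0]
Initial: VV[1]=[0, 0, 0]
Initial: VV[2]=[0, 0, 0]
Event 1: SEND 2->1: VV[2][2]++ -> VV[2]=[0, 0, 1], msg_vec=[0, 0, 1]; VV[1]=max(VV[1],msg_vec) then VV[1][1]++ -> VV[1]=[0, 1, 1]
Event 2: LOCAL 2: VV[2][2]++ -> VV[2]=[0, 0, 2]
Event 3: SEND 1->0: VV[1][1]++ -> VV[1]=[0, 2, 1], msg_vec=[0, 2, 1]; VV[0]=max(VV[0],msg_vec) then VV[0][0]++ -> VV[0]=[1, 2, 1]
Event 4: LOCAL 2: VV[2][2]++ -> VV[2]=[0, 0, 3]
Event 5: SEND 1->2: VV[1][1]++ -> VV[1]=[0, 3, 1], msg_vec=[0, 3, 1]; VV[2]=max(VV[2],msg_vec) then VV[2][2]++ -> VV[2]=[0, 3, 4]
Event 6: SEND 0->1: VV[0][0]++ -> VV[0]=[2, 2, 1], msg_vec=[2, 2, 1]; VV[1]=max(VV[1],msg_vec) then VV[1][1]++ -> VV[1]=[2, 4, 1]
Event 7: LOCAL 0: VV[0][0]++ -> VV[0]=[3, 2, 1]
Final vectors: VV[0]=[3, 2, 1]; VV[1]=[2, 4, 1]; VV[2]=[0, 3, 4]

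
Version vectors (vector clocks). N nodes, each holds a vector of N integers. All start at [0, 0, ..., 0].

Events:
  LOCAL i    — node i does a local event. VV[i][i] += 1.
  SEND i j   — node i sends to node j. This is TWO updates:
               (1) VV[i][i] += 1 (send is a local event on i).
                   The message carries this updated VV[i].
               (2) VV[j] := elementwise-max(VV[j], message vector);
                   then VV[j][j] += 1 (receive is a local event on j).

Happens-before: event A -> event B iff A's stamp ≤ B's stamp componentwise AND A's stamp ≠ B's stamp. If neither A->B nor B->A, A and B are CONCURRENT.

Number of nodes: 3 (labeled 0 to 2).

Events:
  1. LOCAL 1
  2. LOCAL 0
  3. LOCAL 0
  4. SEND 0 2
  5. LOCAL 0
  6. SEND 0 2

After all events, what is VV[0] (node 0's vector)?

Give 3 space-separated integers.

Answer: 5 0 0

Derivation:
Initial: VV[0]=[0, 0, 0]
Initial: VV[1]=[0, 0, 0]
Initial: VV[2]=[0, 0, 0]
Event 1: LOCAL 1: VV[1][1]++ -> VV[1]=[0, 1, 0]
Event 2: LOCAL 0: VV[0][0]++ -> VV[0]=[1, 0, 0]
Event 3: LOCAL 0: VV[0][0]++ -> VV[0]=[2, 0, 0]
Event 4: SEND 0->2: VV[0][0]++ -> VV[0]=[3, 0, 0], msg_vec=[3, 0, 0]; VV[2]=max(VV[2],msg_vec) then VV[2][2]++ -> VV[2]=[3, 0, 1]
Event 5: LOCAL 0: VV[0][0]++ -> VV[0]=[4, 0, 0]
Event 6: SEND 0->2: VV[0][0]++ -> VV[0]=[5, 0, 0], msg_vec=[5, 0, 0]; VV[2]=max(VV[2],msg_vec) then VV[2][2]++ -> VV[2]=[5, 0, 2]
Final vectors: VV[0]=[5, 0, 0]; VV[1]=[0, 1, 0]; VV[2]=[5, 0, 2]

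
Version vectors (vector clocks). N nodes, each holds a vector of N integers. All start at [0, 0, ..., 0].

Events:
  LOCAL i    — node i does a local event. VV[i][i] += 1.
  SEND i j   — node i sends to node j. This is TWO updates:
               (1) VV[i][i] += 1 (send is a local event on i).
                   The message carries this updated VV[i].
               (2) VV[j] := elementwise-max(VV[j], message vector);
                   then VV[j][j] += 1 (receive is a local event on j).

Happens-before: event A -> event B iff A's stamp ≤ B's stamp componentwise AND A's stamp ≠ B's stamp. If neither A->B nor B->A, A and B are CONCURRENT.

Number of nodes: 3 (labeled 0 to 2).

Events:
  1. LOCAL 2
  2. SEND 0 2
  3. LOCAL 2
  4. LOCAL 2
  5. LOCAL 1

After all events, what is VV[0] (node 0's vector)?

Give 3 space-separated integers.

Initial: VV[0]=[0, 0, 0]
Initial: VV[1]=[0, 0, 0]
Initial: VV[2]=[0, 0, 0]
Event 1: LOCAL 2: VV[2][2]++ -> VV[2]=[0, 0, 1]
Event 2: SEND 0->2: VV[0][0]++ -> VV[0]=[1, 0, 0], msg_vec=[1, 0, 0]; VV[2]=max(VV[2],msg_vec) then VV[2][2]++ -> VV[2]=[1, 0, 2]
Event 3: LOCAL 2: VV[2][2]++ -> VV[2]=[1, 0, 3]
Event 4: LOCAL 2: VV[2][2]++ -> VV[2]=[1, 0, 4]
Event 5: LOCAL 1: VV[1][1]++ -> VV[1]=[0, 1, 0]
Final vectors: VV[0]=[1, 0, 0]; VV[1]=[0, 1, 0]; VV[2]=[1, 0, 4]

Answer: 1 0 0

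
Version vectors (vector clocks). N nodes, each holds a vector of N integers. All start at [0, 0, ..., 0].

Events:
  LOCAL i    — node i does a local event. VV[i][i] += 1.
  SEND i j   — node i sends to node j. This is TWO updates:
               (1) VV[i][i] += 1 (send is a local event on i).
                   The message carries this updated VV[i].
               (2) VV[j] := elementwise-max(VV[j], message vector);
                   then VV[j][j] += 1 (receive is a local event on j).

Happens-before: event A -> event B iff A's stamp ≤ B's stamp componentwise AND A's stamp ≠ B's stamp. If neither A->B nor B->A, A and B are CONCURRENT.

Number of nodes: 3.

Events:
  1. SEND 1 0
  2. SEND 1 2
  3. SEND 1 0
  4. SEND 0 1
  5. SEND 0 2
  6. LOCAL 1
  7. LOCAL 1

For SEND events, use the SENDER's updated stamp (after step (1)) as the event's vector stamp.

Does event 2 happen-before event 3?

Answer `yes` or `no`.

Answer: yes

Derivation:
Initial: VV[0]=[0, 0, 0]
Initial: VV[1]=[0, 0, 0]
Initial: VV[2]=[0, 0, 0]
Event 1: SEND 1->0: VV[1][1]++ -> VV[1]=[0, 1, 0], msg_vec=[0, 1, 0]; VV[0]=max(VV[0],msg_vec) then VV[0][0]++ -> VV[0]=[1, 1, 0]
Event 2: SEND 1->2: VV[1][1]++ -> VV[1]=[0, 2, 0], msg_vec=[0, 2, 0]; VV[2]=max(VV[2],msg_vec) then VV[2][2]++ -> VV[2]=[0, 2, 1]
Event 3: SEND 1->0: VV[1][1]++ -> VV[1]=[0, 3, 0], msg_vec=[0, 3, 0]; VV[0]=max(VV[0],msg_vec) then VV[0][0]++ -> VV[0]=[2, 3, 0]
Event 4: SEND 0->1: VV[0][0]++ -> VV[0]=[3, 3, 0], msg_vec=[3, 3, 0]; VV[1]=max(VV[1],msg_vec) then VV[1][1]++ -> VV[1]=[3, 4, 0]
Event 5: SEND 0->2: VV[0][0]++ -> VV[0]=[4, 3, 0], msg_vec=[4, 3, 0]; VV[2]=max(VV[2],msg_vec) then VV[2][2]++ -> VV[2]=[4, 3, 2]
Event 6: LOCAL 1: VV[1][1]++ -> VV[1]=[3, 5, 0]
Event 7: LOCAL 1: VV[1][1]++ -> VV[1]=[3, 6, 0]
Event 2 stamp: [0, 2, 0]
Event 3 stamp: [0, 3, 0]
[0, 2, 0] <= [0, 3, 0]? True. Equal? False. Happens-before: True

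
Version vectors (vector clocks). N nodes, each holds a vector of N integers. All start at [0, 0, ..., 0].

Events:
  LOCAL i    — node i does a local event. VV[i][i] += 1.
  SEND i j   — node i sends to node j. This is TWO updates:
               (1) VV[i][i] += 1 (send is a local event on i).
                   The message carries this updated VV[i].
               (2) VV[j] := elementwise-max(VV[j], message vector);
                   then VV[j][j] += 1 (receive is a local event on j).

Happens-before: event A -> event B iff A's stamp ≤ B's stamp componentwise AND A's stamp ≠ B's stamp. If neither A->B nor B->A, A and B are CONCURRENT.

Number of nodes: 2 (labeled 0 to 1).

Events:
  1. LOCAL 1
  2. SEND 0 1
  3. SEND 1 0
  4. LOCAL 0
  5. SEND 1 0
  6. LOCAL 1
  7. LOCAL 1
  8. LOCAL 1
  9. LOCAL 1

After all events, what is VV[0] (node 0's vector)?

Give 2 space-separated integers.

Answer: 4 4

Derivation:
Initial: VV[0]=[0, 0]
Initial: VV[1]=[0, 0]
Event 1: LOCAL 1: VV[1][1]++ -> VV[1]=[0, 1]
Event 2: SEND 0->1: VV[0][0]++ -> VV[0]=[1, 0], msg_vec=[1, 0]; VV[1]=max(VV[1],msg_vec) then VV[1][1]++ -> VV[1]=[1, 2]
Event 3: SEND 1->0: VV[1][1]++ -> VV[1]=[1, 3], msg_vec=[1, 3]; VV[0]=max(VV[0],msg_vec) then VV[0][0]++ -> VV[0]=[2, 3]
Event 4: LOCAL 0: VV[0][0]++ -> VV[0]=[3, 3]
Event 5: SEND 1->0: VV[1][1]++ -> VV[1]=[1, 4], msg_vec=[1, 4]; VV[0]=max(VV[0],msg_vec) then VV[0][0]++ -> VV[0]=[4, 4]
Event 6: LOCAL 1: VV[1][1]++ -> VV[1]=[1, 5]
Event 7: LOCAL 1: VV[1][1]++ -> VV[1]=[1, 6]
Event 8: LOCAL 1: VV[1][1]++ -> VV[1]=[1, 7]
Event 9: LOCAL 1: VV[1][1]++ -> VV[1]=[1, 8]
Final vectors: VV[0]=[4, 4]; VV[1]=[1, 8]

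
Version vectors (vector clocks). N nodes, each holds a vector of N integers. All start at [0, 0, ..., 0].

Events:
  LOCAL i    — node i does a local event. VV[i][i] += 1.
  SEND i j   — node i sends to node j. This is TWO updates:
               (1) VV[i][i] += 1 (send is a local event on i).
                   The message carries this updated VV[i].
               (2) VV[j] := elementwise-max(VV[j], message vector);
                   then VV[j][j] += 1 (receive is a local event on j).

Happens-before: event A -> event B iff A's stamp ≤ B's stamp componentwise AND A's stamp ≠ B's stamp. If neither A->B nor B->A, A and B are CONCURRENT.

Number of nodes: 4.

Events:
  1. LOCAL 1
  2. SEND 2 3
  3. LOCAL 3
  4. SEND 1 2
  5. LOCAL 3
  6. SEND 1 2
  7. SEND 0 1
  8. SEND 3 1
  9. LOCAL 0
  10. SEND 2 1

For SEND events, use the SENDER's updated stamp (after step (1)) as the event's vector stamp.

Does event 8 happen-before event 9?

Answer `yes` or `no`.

Initial: VV[0]=[0, 0, 0, 0]
Initial: VV[1]=[0, 0, 0, 0]
Initial: VV[2]=[0, 0, 0, 0]
Initial: VV[3]=[0, 0, 0, 0]
Event 1: LOCAL 1: VV[1][1]++ -> VV[1]=[0, 1, 0, 0]
Event 2: SEND 2->3: VV[2][2]++ -> VV[2]=[0, 0, 1, 0], msg_vec=[0, 0, 1, 0]; VV[3]=max(VV[3],msg_vec) then VV[3][3]++ -> VV[3]=[0, 0, 1, 1]
Event 3: LOCAL 3: VV[3][3]++ -> VV[3]=[0, 0, 1, 2]
Event 4: SEND 1->2: VV[1][1]++ -> VV[1]=[0, 2, 0, 0], msg_vec=[0, 2, 0, 0]; VV[2]=max(VV[2],msg_vec) then VV[2][2]++ -> VV[2]=[0, 2, 2, 0]
Event 5: LOCAL 3: VV[3][3]++ -> VV[3]=[0, 0, 1, 3]
Event 6: SEND 1->2: VV[1][1]++ -> VV[1]=[0, 3, 0, 0], msg_vec=[0, 3, 0, 0]; VV[2]=max(VV[2],msg_vec) then VV[2][2]++ -> VV[2]=[0, 3, 3, 0]
Event 7: SEND 0->1: VV[0][0]++ -> VV[0]=[1, 0, 0, 0], msg_vec=[1, 0, 0, 0]; VV[1]=max(VV[1],msg_vec) then VV[1][1]++ -> VV[1]=[1, 4, 0, 0]
Event 8: SEND 3->1: VV[3][3]++ -> VV[3]=[0, 0, 1, 4], msg_vec=[0, 0, 1, 4]; VV[1]=max(VV[1],msg_vec) then VV[1][1]++ -> VV[1]=[1, 5, 1, 4]
Event 9: LOCAL 0: VV[0][0]++ -> VV[0]=[2, 0, 0, 0]
Event 10: SEND 2->1: VV[2][2]++ -> VV[2]=[0, 3, 4, 0], msg_vec=[0, 3, 4, 0]; VV[1]=max(VV[1],msg_vec) then VV[1][1]++ -> VV[1]=[1, 6, 4, 4]
Event 8 stamp: [0, 0, 1, 4]
Event 9 stamp: [2, 0, 0, 0]
[0, 0, 1, 4] <= [2, 0, 0, 0]? False. Equal? False. Happens-before: False

Answer: no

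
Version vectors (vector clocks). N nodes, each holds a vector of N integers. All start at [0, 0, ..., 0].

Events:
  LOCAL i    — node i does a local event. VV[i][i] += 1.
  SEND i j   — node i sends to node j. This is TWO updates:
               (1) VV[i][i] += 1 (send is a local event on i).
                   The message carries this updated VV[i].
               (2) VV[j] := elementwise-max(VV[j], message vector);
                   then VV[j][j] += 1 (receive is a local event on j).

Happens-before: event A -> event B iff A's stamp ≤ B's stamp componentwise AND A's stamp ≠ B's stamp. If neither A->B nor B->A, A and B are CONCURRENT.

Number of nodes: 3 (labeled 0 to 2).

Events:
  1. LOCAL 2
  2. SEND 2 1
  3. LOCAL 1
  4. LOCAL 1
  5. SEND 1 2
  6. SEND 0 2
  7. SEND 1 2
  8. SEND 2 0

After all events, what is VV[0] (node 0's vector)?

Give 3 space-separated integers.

Answer: 2 5 6

Derivation:
Initial: VV[0]=[0, 0, 0]
Initial: VV[1]=[0, 0, 0]
Initial: VV[2]=[0, 0, 0]
Event 1: LOCAL 2: VV[2][2]++ -> VV[2]=[0, 0, 1]
Event 2: SEND 2->1: VV[2][2]++ -> VV[2]=[0, 0, 2], msg_vec=[0, 0, 2]; VV[1]=max(VV[1],msg_vec) then VV[1][1]++ -> VV[1]=[0, 1, 2]
Event 3: LOCAL 1: VV[1][1]++ -> VV[1]=[0, 2, 2]
Event 4: LOCAL 1: VV[1][1]++ -> VV[1]=[0, 3, 2]
Event 5: SEND 1->2: VV[1][1]++ -> VV[1]=[0, 4, 2], msg_vec=[0, 4, 2]; VV[2]=max(VV[2],msg_vec) then VV[2][2]++ -> VV[2]=[0, 4, 3]
Event 6: SEND 0->2: VV[0][0]++ -> VV[0]=[1, 0, 0], msg_vec=[1, 0, 0]; VV[2]=max(VV[2],msg_vec) then VV[2][2]++ -> VV[2]=[1, 4, 4]
Event 7: SEND 1->2: VV[1][1]++ -> VV[1]=[0, 5, 2], msg_vec=[0, 5, 2]; VV[2]=max(VV[2],msg_vec) then VV[2][2]++ -> VV[2]=[1, 5, 5]
Event 8: SEND 2->0: VV[2][2]++ -> VV[2]=[1, 5, 6], msg_vec=[1, 5, 6]; VV[0]=max(VV[0],msg_vec) then VV[0][0]++ -> VV[0]=[2, 5, 6]
Final vectors: VV[0]=[2, 5, 6]; VV[1]=[0, 5, 2]; VV[2]=[1, 5, 6]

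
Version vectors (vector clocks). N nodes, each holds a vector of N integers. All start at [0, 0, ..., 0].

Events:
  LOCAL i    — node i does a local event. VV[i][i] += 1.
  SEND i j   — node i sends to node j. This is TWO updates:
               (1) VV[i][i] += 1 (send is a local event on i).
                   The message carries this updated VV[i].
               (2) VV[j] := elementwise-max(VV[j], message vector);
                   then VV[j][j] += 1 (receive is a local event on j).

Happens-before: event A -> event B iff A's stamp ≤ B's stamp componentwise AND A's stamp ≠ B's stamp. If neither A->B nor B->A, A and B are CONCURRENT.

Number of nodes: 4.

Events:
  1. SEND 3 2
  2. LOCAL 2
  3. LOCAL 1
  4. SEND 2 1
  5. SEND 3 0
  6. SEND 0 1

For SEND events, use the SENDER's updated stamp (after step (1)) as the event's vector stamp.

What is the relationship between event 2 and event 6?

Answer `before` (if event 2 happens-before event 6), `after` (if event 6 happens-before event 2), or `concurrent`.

Initial: VV[0]=[0, 0, 0, 0]
Initial: VV[1]=[0, 0, 0, 0]
Initial: VV[2]=[0, 0, 0, 0]
Initial: VV[3]=[0, 0, 0, 0]
Event 1: SEND 3->2: VV[3][3]++ -> VV[3]=[0, 0, 0, 1], msg_vec=[0, 0, 0, 1]; VV[2]=max(VV[2],msg_vec) then VV[2][2]++ -> VV[2]=[0, 0, 1, 1]
Event 2: LOCAL 2: VV[2][2]++ -> VV[2]=[0, 0, 2, 1]
Event 3: LOCAL 1: VV[1][1]++ -> VV[1]=[0, 1, 0, 0]
Event 4: SEND 2->1: VV[2][2]++ -> VV[2]=[0, 0, 3, 1], msg_vec=[0, 0, 3, 1]; VV[1]=max(VV[1],msg_vec) then VV[1][1]++ -> VV[1]=[0, 2, 3, 1]
Event 5: SEND 3->0: VV[3][3]++ -> VV[3]=[0, 0, 0, 2], msg_vec=[0, 0, 0, 2]; VV[0]=max(VV[0],msg_vec) then VV[0][0]++ -> VV[0]=[1, 0, 0, 2]
Event 6: SEND 0->1: VV[0][0]++ -> VV[0]=[2, 0, 0, 2], msg_vec=[2, 0, 0, 2]; VV[1]=max(VV[1],msg_vec) then VV[1][1]++ -> VV[1]=[2, 3, 3, 2]
Event 2 stamp: [0, 0, 2, 1]
Event 6 stamp: [2, 0, 0, 2]
[0, 0, 2, 1] <= [2, 0, 0, 2]? False
[2, 0, 0, 2] <= [0, 0, 2, 1]? False
Relation: concurrent

Answer: concurrent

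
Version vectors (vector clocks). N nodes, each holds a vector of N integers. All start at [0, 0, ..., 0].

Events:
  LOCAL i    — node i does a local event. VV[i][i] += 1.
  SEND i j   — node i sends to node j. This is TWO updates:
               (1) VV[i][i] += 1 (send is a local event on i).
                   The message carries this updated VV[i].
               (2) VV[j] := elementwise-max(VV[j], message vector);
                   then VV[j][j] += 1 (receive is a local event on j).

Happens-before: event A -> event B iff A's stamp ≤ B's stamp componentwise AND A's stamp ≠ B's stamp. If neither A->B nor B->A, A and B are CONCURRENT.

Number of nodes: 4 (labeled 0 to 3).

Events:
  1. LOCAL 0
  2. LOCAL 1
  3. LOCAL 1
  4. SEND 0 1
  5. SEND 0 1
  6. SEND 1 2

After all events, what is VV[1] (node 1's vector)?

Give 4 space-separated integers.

Answer: 3 5 0 0

Derivation:
Initial: VV[0]=[0, 0, 0, 0]
Initial: VV[1]=[0, 0, 0, 0]
Initial: VV[2]=[0, 0, 0, 0]
Initial: VV[3]=[0, 0, 0, 0]
Event 1: LOCAL 0: VV[0][0]++ -> VV[0]=[1, 0, 0, 0]
Event 2: LOCAL 1: VV[1][1]++ -> VV[1]=[0, 1, 0, 0]
Event 3: LOCAL 1: VV[1][1]++ -> VV[1]=[0, 2, 0, 0]
Event 4: SEND 0->1: VV[0][0]++ -> VV[0]=[2, 0, 0, 0], msg_vec=[2, 0, 0, 0]; VV[1]=max(VV[1],msg_vec) then VV[1][1]++ -> VV[1]=[2, 3, 0, 0]
Event 5: SEND 0->1: VV[0][0]++ -> VV[0]=[3, 0, 0, 0], msg_vec=[3, 0, 0, 0]; VV[1]=max(VV[1],msg_vec) then VV[1][1]++ -> VV[1]=[3, 4, 0, 0]
Event 6: SEND 1->2: VV[1][1]++ -> VV[1]=[3, 5, 0, 0], msg_vec=[3, 5, 0, 0]; VV[2]=max(VV[2],msg_vec) then VV[2][2]++ -> VV[2]=[3, 5, 1, 0]
Final vectors: VV[0]=[3, 0, 0, 0]; VV[1]=[3, 5, 0, 0]; VV[2]=[3, 5, 1, 0]; VV[3]=[0, 0, 0, 0]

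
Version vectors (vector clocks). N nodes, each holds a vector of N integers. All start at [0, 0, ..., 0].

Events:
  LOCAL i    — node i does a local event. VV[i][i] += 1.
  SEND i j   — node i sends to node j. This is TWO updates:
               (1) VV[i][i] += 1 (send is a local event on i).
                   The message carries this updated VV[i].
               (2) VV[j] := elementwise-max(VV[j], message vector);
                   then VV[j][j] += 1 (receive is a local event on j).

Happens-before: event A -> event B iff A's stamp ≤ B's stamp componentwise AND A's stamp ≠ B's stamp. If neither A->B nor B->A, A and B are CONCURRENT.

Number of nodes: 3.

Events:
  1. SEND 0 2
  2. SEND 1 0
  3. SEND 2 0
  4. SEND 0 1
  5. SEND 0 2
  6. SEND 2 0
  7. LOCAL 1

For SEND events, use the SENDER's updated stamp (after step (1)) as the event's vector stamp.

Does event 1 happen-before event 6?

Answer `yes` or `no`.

Answer: yes

Derivation:
Initial: VV[0]=[0, 0, 0]
Initial: VV[1]=[0, 0, 0]
Initial: VV[2]=[0, 0, 0]
Event 1: SEND 0->2: VV[0][0]++ -> VV[0]=[1, 0, 0], msg_vec=[1, 0, 0]; VV[2]=max(VV[2],msg_vec) then VV[2][2]++ -> VV[2]=[1, 0, 1]
Event 2: SEND 1->0: VV[1][1]++ -> VV[1]=[0, 1, 0], msg_vec=[0, 1, 0]; VV[0]=max(VV[0],msg_vec) then VV[0][0]++ -> VV[0]=[2, 1, 0]
Event 3: SEND 2->0: VV[2][2]++ -> VV[2]=[1, 0, 2], msg_vec=[1, 0, 2]; VV[0]=max(VV[0],msg_vec) then VV[0][0]++ -> VV[0]=[3, 1, 2]
Event 4: SEND 0->1: VV[0][0]++ -> VV[0]=[4, 1, 2], msg_vec=[4, 1, 2]; VV[1]=max(VV[1],msg_vec) then VV[1][1]++ -> VV[1]=[4, 2, 2]
Event 5: SEND 0->2: VV[0][0]++ -> VV[0]=[5, 1, 2], msg_vec=[5, 1, 2]; VV[2]=max(VV[2],msg_vec) then VV[2][2]++ -> VV[2]=[5, 1, 3]
Event 6: SEND 2->0: VV[2][2]++ -> VV[2]=[5, 1, 4], msg_vec=[5, 1, 4]; VV[0]=max(VV[0],msg_vec) then VV[0][0]++ -> VV[0]=[6, 1, 4]
Event 7: LOCAL 1: VV[1][1]++ -> VV[1]=[4, 3, 2]
Event 1 stamp: [1, 0, 0]
Event 6 stamp: [5, 1, 4]
[1, 0, 0] <= [5, 1, 4]? True. Equal? False. Happens-before: True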